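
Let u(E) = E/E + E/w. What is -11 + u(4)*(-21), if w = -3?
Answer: -4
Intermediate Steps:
u(E) = 1 - E/3 (u(E) = E/E + E/(-3) = 1 + E*(-1/3) = 1 - E/3)
-11 + u(4)*(-21) = -11 + (1 - 1/3*4)*(-21) = -11 + (1 - 4/3)*(-21) = -11 - 1/3*(-21) = -11 + 7 = -4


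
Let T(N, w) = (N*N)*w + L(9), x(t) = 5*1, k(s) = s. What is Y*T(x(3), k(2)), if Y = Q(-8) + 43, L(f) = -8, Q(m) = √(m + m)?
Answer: 1806 + 168*I ≈ 1806.0 + 168.0*I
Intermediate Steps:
Q(m) = √2*√m (Q(m) = √(2*m) = √2*√m)
x(t) = 5
Y = 43 + 4*I (Y = √2*√(-8) + 43 = √2*(2*I*√2) + 43 = 4*I + 43 = 43 + 4*I ≈ 43.0 + 4.0*I)
T(N, w) = -8 + w*N² (T(N, w) = (N*N)*w - 8 = N²*w - 8 = w*N² - 8 = -8 + w*N²)
Y*T(x(3), k(2)) = (43 + 4*I)*(-8 + 2*5²) = (43 + 4*I)*(-8 + 2*25) = (43 + 4*I)*(-8 + 50) = (43 + 4*I)*42 = 1806 + 168*I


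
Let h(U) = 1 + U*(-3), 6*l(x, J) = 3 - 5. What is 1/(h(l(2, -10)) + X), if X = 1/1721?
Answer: 1721/3443 ≈ 0.49985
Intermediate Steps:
l(x, J) = -⅓ (l(x, J) = (3 - 5)/6 = (⅙)*(-2) = -⅓)
h(U) = 1 - 3*U
X = 1/1721 ≈ 0.00058106
1/(h(l(2, -10)) + X) = 1/((1 - 3*(-⅓)) + 1/1721) = 1/((1 + 1) + 1/1721) = 1/(2 + 1/1721) = 1/(3443/1721) = 1721/3443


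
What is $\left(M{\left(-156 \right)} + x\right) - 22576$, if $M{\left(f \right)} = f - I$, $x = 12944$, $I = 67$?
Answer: $-9855$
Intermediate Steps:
$M{\left(f \right)} = -67 + f$ ($M{\left(f \right)} = f - 67 = -67 + f$)
$\left(M{\left(-156 \right)} + x\right) - 22576 = \left(\left(-67 - 156\right) + 12944\right) - 22576 = \left(-223 + 12944\right) - 22576 = 12721 - 22576 = -9855$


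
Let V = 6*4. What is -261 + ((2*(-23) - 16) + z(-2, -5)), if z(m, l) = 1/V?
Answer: -7751/24 ≈ -322.96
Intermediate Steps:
V = 24
z(m, l) = 1/24
-261 + ((2*(-23) - 16) + z(-2, -5)) = -261 + ((2*(-23) - 16) + 1/24) = -261 + ((-46 - 16) + 1/24) = -261 + (-62 + 1/24) = -261 - 1487/24 = -7751/24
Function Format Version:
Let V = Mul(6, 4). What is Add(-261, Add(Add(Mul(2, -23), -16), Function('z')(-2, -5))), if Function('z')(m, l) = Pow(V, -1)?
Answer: Rational(-7751, 24) ≈ -322.96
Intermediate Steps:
V = 24
Function('z')(m, l) = Rational(1, 24) (Function('z')(m, l) = Pow(24, -1) = Rational(1, 24))
Add(-261, Add(Add(Mul(2, -23), -16), Function('z')(-2, -5))) = Add(-261, Add(Add(Mul(2, -23), -16), Rational(1, 24))) = Add(-261, Add(Add(-46, -16), Rational(1, 24))) = Add(-261, Add(-62, Rational(1, 24))) = Add(-261, Rational(-1487, 24)) = Rational(-7751, 24)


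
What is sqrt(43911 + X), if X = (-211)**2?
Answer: 4*sqrt(5527) ≈ 297.38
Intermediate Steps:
X = 44521
sqrt(43911 + X) = sqrt(43911 + 44521) = sqrt(88432) = 4*sqrt(5527)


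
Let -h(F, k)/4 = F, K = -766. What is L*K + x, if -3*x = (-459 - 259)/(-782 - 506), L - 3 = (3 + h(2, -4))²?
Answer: -41437895/1932 ≈ -21448.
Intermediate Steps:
h(F, k) = -4*F
L = 28 (L = 3 + (3 - 4*2)² = 3 + (3 - 8)² = 3 + (-5)² = 3 + 25 = 28)
x = -359/1932 (x = -(-459 - 259)/(3*(-782 - 506)) = -(-718)/(3*(-1288)) = -(-718)*(-1)/(3*1288) = -⅓*359/644 = -359/1932 ≈ -0.18582)
L*K + x = 28*(-766) - 359/1932 = -21448 - 359/1932 = -41437895/1932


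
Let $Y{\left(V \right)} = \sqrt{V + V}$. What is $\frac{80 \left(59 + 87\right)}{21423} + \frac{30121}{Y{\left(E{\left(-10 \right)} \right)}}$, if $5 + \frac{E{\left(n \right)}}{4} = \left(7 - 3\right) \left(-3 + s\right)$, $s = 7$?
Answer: $\frac{11680}{21423} + \frac{30121 \sqrt{22}}{44} \approx 3211.5$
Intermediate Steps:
$E{\left(n \right)} = 44$ ($E{\left(n \right)} = -20 + 4 \left(7 - 3\right) \left(-3 + 7\right) = -20 + 4 \cdot 4 \cdot 4 = -20 + 4 \cdot 16 = -20 + 64 = 44$)
$Y{\left(V \right)} = \sqrt{2} \sqrt{V}$ ($Y{\left(V \right)} = \sqrt{2 V} = \sqrt{2} \sqrt{V}$)
$\frac{80 \left(59 + 87\right)}{21423} + \frac{30121}{Y{\left(E{\left(-10 \right)} \right)}} = \frac{80 \left(59 + 87\right)}{21423} + \frac{30121}{\sqrt{2} \sqrt{44}} = 80 \cdot 146 \cdot \frac{1}{21423} + \frac{30121}{\sqrt{2} \cdot 2 \sqrt{11}} = 11680 \cdot \frac{1}{21423} + \frac{30121}{2 \sqrt{22}} = \frac{11680}{21423} + 30121 \frac{\sqrt{22}}{44} = \frac{11680}{21423} + \frac{30121 \sqrt{22}}{44}$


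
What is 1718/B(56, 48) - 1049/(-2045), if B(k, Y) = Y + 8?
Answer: 1786027/57260 ≈ 31.192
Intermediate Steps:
B(k, Y) = 8 + Y
1718/B(56, 48) - 1049/(-2045) = 1718/(8 + 48) - 1049/(-2045) = 1718/56 - 1049*(-1/2045) = 1718*(1/56) + 1049/2045 = 859/28 + 1049/2045 = 1786027/57260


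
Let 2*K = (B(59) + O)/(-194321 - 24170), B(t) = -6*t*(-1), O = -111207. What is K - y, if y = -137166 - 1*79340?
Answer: 94609335745/436982 ≈ 2.1651e+5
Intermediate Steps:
B(t) = 6*t
y = -216506 (y = -137166 - 79340 = -216506)
K = 110853/436982 (K = ((6*59 - 111207)/(-194321 - 24170))/2 = ((354 - 111207)/(-218491))/2 = (-110853*(-1/218491))/2 = (½)*(110853/218491) = 110853/436982 ≈ 0.25368)
K - y = 110853/436982 - 1*(-216506) = 110853/436982 + 216506 = 94609335745/436982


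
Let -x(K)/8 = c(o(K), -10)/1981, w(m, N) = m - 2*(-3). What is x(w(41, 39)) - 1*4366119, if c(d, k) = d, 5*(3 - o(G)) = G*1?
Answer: -43246408439/9905 ≈ -4.3661e+6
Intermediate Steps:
o(G) = 3 - G/5
w(m, N) = 6 + m (w(m, N) = m + 6 = 6 + m)
x(K) = -24/1981 + 8*K/9905 (x(K) = -8*(3 - K/5)/1981 = -8*(3/1981 - K/9905) = -24/1981 + 8*K/9905)
x(w(41, 39)) - 1*4366119 = (-24/1981 + 8*(6 + 41)/9905) - 1*4366119 = (-24/1981 + (8/9905)*47) - 4366119 = (-24/1981 + 376/9905) - 4366119 = 256/9905 - 4366119 = -43246408439/9905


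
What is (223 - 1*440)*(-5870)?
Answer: 1273790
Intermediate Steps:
(223 - 1*440)*(-5870) = (223 - 440)*(-5870) = -217*(-5870) = 1273790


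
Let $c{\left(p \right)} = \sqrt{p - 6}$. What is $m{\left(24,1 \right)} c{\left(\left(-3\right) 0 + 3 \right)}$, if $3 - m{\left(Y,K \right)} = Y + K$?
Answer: $- 22 i \sqrt{3} \approx - 38.105 i$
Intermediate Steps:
$m{\left(Y,K \right)} = 3 - K - Y$ ($m{\left(Y,K \right)} = 3 - \left(Y + K\right) = 3 - \left(K + Y\right) = 3 - K - Y$)
$c{\left(p \right)} = \sqrt{-6 + p}$
$m{\left(24,1 \right)} c{\left(\left(-3\right) 0 + 3 \right)} = \left(3 - 1 - 24\right) \sqrt{-6 + \left(\left(-3\right) 0 + 3\right)} = \left(3 - 1 - 24\right) \sqrt{-6 + \left(0 + 3\right)} = - 22 \sqrt{-6 + 3} = - 22 \sqrt{-3} = - 22 i \sqrt{3}$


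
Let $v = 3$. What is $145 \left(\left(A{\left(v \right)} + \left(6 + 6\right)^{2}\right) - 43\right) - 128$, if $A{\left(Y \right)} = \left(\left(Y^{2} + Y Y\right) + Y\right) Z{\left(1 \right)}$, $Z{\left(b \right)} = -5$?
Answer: $-708$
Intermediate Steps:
$A{\left(Y \right)} = - 10 Y^{2} - 5 Y$ ($A{\left(Y \right)} = \left(\left(Y^{2} + Y Y\right) + Y\right) \left(-5\right) = \left(\left(Y^{2} + Y^{2}\right) + Y\right) \left(-5\right) = \left(2 Y^{2} + Y\right) \left(-5\right) = \left(Y + 2 Y^{2}\right) \left(-5\right) = - 10 Y^{2} - 5 Y$)
$145 \left(\left(A{\left(v \right)} + \left(6 + 6\right)^{2}\right) - 43\right) - 128 = 145 \left(\left(\left(-5\right) 3 \left(1 + 2 \cdot 3\right) + \left(6 + 6\right)^{2}\right) - 43\right) - 128 = 145 \left(\left(\left(-5\right) 3 \left(1 + 6\right) + 12^{2}\right) - 43\right) - 128 = 145 \left(\left(\left(-5\right) 3 \cdot 7 + 144\right) - 43\right) - 128 = 145 \left(\left(-105 + 144\right) - 43\right) - 128 = 145 \left(39 - 43\right) - 128 = 145 \left(-4\right) - 128 = -580 - 128 = -708$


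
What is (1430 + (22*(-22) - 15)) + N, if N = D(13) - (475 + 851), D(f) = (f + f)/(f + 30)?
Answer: -16959/43 ≈ -394.40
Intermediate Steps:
D(f) = 2*f/(30 + f) (D(f) = (2*f)/(30 + f) = 2*f/(30 + f))
N = -56992/43 (N = 2*13/(30 + 13) - (475 + 851) = 2*13/43 - 1*1326 = 2*13*(1/43) - 1326 = 26/43 - 1326 = -56992/43 ≈ -1325.4)
(1430 + (22*(-22) - 15)) + N = (1430 + (22*(-22) - 15)) - 56992/43 = (1430 + (-484 - 15)) - 56992/43 = (1430 - 499) - 56992/43 = 931 - 56992/43 = -16959/43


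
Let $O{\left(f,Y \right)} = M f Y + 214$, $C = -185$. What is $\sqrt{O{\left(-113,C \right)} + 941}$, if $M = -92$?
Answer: $i \sqrt{1922105} \approx 1386.4 i$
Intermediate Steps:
$O{\left(f,Y \right)} = 214 - 92 Y f$ ($O{\left(f,Y \right)} = - 92 f Y + 214 = - 92 Y f + 214 = 214 - 92 Y f$)
$\sqrt{O{\left(-113,C \right)} + 941} = \sqrt{\left(214 - \left(-17020\right) \left(-113\right)\right) + 941} = \sqrt{\left(214 - 1923260\right) + 941} = \sqrt{-1923046 + 941} = \sqrt{-1922105} = i \sqrt{1922105}$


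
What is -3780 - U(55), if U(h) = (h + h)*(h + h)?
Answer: -15880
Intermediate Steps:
U(h) = 4*h² (U(h) = (2*h)*(2*h) = 4*h²)
-3780 - U(55) = -3780 - 4*55² = -3780 - 4*3025 = -3780 - 1*12100 = -3780 - 12100 = -15880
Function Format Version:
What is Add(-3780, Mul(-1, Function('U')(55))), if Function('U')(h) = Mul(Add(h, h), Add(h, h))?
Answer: -15880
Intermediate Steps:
Function('U')(h) = Mul(4, Pow(h, 2)) (Function('U')(h) = Mul(Mul(2, h), Mul(2, h)) = Mul(4, Pow(h, 2)))
Add(-3780, Mul(-1, Function('U')(55))) = Add(-3780, Mul(-1, Mul(4, Pow(55, 2)))) = Add(-3780, Mul(-1, Mul(4, 3025))) = Add(-3780, Mul(-1, 12100)) = Add(-3780, -12100) = -15880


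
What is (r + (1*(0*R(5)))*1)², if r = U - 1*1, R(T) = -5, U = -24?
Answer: 625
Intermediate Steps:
r = -25 (r = -24 - 1*1 = -24 - 1 = -25)
(r + (1*(0*R(5)))*1)² = (-25 + (1*(0*(-5)))*1)² = (-25 + (1*0)*1)² = (-25 + 0*1)² = (-25 + 0)² = (-25)² = 625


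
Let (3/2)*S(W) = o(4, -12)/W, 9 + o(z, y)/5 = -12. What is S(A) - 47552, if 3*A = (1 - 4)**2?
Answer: -142726/3 ≈ -47575.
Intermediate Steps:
o(z, y) = -105 (o(z, y) = -45 + 5*(-12) = -45 - 60 = -105)
A = 3 (A = (1 - 4)**2/3 = (1/3)*(-3)**2 = (1/3)*9 = 3)
S(W) = -70/W (S(W) = 2*(-105/W)/3 = -70/W)
S(A) - 47552 = -70/3 - 47552 = -142726/3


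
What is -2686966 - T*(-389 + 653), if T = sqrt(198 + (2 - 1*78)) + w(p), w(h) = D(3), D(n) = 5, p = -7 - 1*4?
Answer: -2688286 - 264*sqrt(122) ≈ -2.6912e+6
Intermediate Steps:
p = -11 (p = -7 - 4 = -11)
w(h) = 5
T = 5 + sqrt(122) (T = sqrt(198 + (2 - 1*78)) + 5 = sqrt(198 + (2 - 78)) + 5 = sqrt(198 - 76) + 5 = sqrt(122) + 5 = 5 + sqrt(122) ≈ 16.045)
-2686966 - T*(-389 + 653) = -2686966 - (5 + sqrt(122))*(-389 + 653) = -2686966 - (5 + sqrt(122))*264 = -2686966 - (1320 + 264*sqrt(122)) = -2686966 + (-1320 - 264*sqrt(122)) = -2688286 - 264*sqrt(122)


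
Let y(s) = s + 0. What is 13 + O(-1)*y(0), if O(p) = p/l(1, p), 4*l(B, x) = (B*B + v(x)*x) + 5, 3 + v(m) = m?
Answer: 13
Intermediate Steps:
y(s) = s
v(m) = -3 + m
l(B, x) = 5/4 + B**2/4 + x*(-3 + x)/4 (l(B, x) = ((B*B + (-3 + x)*x) + 5)/4 = ((B**2 + x*(-3 + x)) + 5)/4 = (5 + B**2 + x*(-3 + x))/4 = 5/4 + B**2/4 + x*(-3 + x)/4)
O(p) = p/(3/2 + p*(-3 + p)/4) (O(p) = p/(5/4 + (1/4)*1**2 + p*(-3 + p)/4) = p/(5/4 + (1/4)*1 + p*(-3 + p)/4) = p/(5/4 + 1/4 + p*(-3 + p)/4) = p/(3/2 + p*(-3 + p)/4))
13 + O(-1)*y(0) = 13 + (4*(-1)/(6 - (-3 - 1)))*0 = 13 + (4*(-1)/(6 - 1*(-4)))*0 = 13 + (4*(-1)/(6 + 4))*0 = 13 + (4*(-1)/10)*0 = 13 + (4*(-1)*(1/10))*0 = 13 - 2/5*0 = 13 + 0 = 13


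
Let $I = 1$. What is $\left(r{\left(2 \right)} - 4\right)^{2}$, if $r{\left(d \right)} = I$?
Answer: $9$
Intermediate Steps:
$r{\left(d \right)} = 1$
$\left(r{\left(2 \right)} - 4\right)^{2} = \left(1 - 4\right)^{2} = \left(-3\right)^{2} = 9$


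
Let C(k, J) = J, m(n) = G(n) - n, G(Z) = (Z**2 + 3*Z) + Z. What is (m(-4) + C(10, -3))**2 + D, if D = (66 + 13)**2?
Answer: 6242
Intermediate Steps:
G(Z) = Z**2 + 4*Z
m(n) = -n + n*(4 + n) (m(n) = n*(4 + n) - n = -n + n*(4 + n))
D = 6241 (D = 79**2 = 6241)
(m(-4) + C(10, -3))**2 + D = (-4*(3 - 4) - 3)**2 + 6241 = (-4*(-1) - 3)**2 + 6241 = (4 - 3)**2 + 6241 = 1**2 + 6241 = 1 + 6241 = 6242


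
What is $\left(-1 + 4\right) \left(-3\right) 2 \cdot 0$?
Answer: $0$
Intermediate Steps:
$\left(-1 + 4\right) \left(-3\right) 2 \cdot 0 = 3 \left(\left(-6\right) 0\right) = 3 \cdot 0 = 0$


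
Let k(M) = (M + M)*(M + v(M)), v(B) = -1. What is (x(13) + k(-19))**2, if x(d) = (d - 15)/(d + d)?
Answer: 97594641/169 ≈ 5.7748e+5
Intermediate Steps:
k(M) = 2*M*(-1 + M) (k(M) = (M + M)*(M - 1) = (2*M)*(-1 + M) = 2*M*(-1 + M))
x(d) = (-15 + d)/(2*d) (x(d) = (-15 + d)/((2*d)) = (-15 + d)*(1/(2*d)) = (-15 + d)/(2*d))
(x(13) + k(-19))**2 = ((1/2)*(-15 + 13)/13 + 2*(-19)*(-1 - 19))**2 = ((1/2)*(1/13)*(-2) + 2*(-19)*(-20))**2 = (-1/13 + 760)**2 = (9879/13)**2 = 97594641/169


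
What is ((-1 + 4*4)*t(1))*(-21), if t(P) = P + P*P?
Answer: -630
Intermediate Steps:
t(P) = P + P²
((-1 + 4*4)*t(1))*(-21) = ((-1 + 4*4)*(1*(1 + 1)))*(-21) = ((-1 + 16)*(1*2))*(-21) = (15*2)*(-21) = 30*(-21) = -630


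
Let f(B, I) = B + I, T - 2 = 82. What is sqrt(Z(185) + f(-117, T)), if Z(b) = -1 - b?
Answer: I*sqrt(219) ≈ 14.799*I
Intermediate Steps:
T = 84 (T = 2 + 82 = 84)
sqrt(Z(185) + f(-117, T)) = sqrt((-1 - 1*185) + (-117 + 84)) = sqrt((-1 - 185) - 33) = sqrt(-186 - 33) = sqrt(-219) = I*sqrt(219)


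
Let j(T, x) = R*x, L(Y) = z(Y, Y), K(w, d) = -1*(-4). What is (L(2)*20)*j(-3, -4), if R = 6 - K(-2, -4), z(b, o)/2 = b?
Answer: -640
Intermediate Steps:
z(b, o) = 2*b
K(w, d) = 4
L(Y) = 2*Y
R = 2 (R = 6 - 1*4 = 6 - 4 = 2)
j(T, x) = 2*x
(L(2)*20)*j(-3, -4) = ((2*2)*20)*(2*(-4)) = (4*20)*(-8) = 80*(-8) = -640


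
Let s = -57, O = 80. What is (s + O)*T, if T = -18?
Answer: -414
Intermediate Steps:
(s + O)*T = (-57 + 80)*(-18) = 23*(-18) = -414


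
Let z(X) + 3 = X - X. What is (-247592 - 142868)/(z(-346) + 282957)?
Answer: -27890/20211 ≈ -1.3799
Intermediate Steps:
z(X) = -3 (z(X) = -3 + (X - X) = -3 + 0 = -3)
(-247592 - 142868)/(z(-346) + 282957) = (-247592 - 142868)/(-3 + 282957) = -390460/282954 = -390460*1/282954 = -27890/20211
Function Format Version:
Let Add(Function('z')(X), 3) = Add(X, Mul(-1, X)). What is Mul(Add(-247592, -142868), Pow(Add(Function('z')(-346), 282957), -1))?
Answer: Rational(-27890, 20211) ≈ -1.3799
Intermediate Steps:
Function('z')(X) = -3 (Function('z')(X) = Add(-3, Add(X, Mul(-1, X))) = Add(-3, 0) = -3)
Mul(Add(-247592, -142868), Pow(Add(Function('z')(-346), 282957), -1)) = Mul(Add(-247592, -142868), Pow(Add(-3, 282957), -1)) = Mul(-390460, Pow(282954, -1)) = Mul(-390460, Rational(1, 282954)) = Rational(-27890, 20211)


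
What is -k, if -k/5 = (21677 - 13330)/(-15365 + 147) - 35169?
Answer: -2676050945/15218 ≈ -1.7585e+5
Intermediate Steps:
k = 2676050945/15218 (k = -5*((21677 - 13330)/(-15365 + 147) - 35169) = -5*(8347/(-15218) - 35169) = -5*(8347*(-1/15218) - 35169) = -5*(-8347/15218 - 35169) = -5*(-535210189/15218) = 2676050945/15218 ≈ 1.7585e+5)
-k = -1*2676050945/15218 = -2676050945/15218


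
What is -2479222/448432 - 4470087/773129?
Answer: -1960644239611/173347891864 ≈ -11.310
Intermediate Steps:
-2479222/448432 - 4470087/773129 = -2479222*1/448432 - 4470087*1/773129 = -1239611/224216 - 4470087/773129 = -1960644239611/173347891864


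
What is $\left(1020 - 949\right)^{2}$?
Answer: $5041$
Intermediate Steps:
$\left(1020 - 949\right)^{2} = 71^{2} = 5041$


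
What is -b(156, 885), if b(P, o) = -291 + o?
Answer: -594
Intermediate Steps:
-b(156, 885) = -(-291 + 885) = -1*594 = -594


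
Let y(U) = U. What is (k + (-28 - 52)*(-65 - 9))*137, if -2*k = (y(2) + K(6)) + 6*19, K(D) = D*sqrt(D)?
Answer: 803094 - 411*sqrt(6) ≈ 8.0209e+5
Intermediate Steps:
K(D) = D**(3/2)
k = -58 - 3*sqrt(6) (k = -((2 + 6**(3/2)) + 6*19)/2 = -((2 + 6*sqrt(6)) + 114)/2 = -(116 + 6*sqrt(6))/2 = -58 - 3*sqrt(6) ≈ -65.349)
(k + (-28 - 52)*(-65 - 9))*137 = ((-58 - 3*sqrt(6)) + (-28 - 52)*(-65 - 9))*137 = ((-58 - 3*sqrt(6)) - 80*(-74))*137 = ((-58 - 3*sqrt(6)) + 5920)*137 = (5862 - 3*sqrt(6))*137 = 803094 - 411*sqrt(6)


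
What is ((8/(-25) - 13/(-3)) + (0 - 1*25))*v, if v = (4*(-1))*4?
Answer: 25184/75 ≈ 335.79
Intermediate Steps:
v = -16 (v = -4*4 = -16)
((8/(-25) - 13/(-3)) + (0 - 1*25))*v = ((8/(-25) - 13/(-3)) + (0 - 1*25))*(-16) = ((8*(-1/25) - 13*(-⅓)) + (0 - 25))*(-16) = ((-8/25 + 13/3) - 25)*(-16) = (301/75 - 25)*(-16) = -1574/75*(-16) = 25184/75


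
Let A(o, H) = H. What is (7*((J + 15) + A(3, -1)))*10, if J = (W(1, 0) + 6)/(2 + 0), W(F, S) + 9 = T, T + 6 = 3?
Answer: 770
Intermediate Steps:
T = -3 (T = -6 + 3 = -3)
W(F, S) = -12 (W(F, S) = -9 - 3 = -12)
J = -3 (J = (-12 + 6)/(2 + 0) = -6/2 = -6*½ = -3)
(7*((J + 15) + A(3, -1)))*10 = (7*((-3 + 15) - 1))*10 = (7*(12 - 1))*10 = (7*11)*10 = 77*10 = 770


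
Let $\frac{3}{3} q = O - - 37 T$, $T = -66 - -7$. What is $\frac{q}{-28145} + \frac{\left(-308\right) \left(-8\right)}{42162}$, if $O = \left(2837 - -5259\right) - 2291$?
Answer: $- \frac{41680742}{593324745} \approx -0.070249$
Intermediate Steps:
$T = -59$ ($T = -66 + 7 = -59$)
$O = 5805$ ($O = \left(2837 + 5259\right) - 2291 = 8096 - 2291 = 5805$)
$q = 3622$ ($q = 5805 - \left(-37\right) \left(-59\right) = 5805 - 2183 = 3622$)
$\frac{q}{-28145} + \frac{\left(-308\right) \left(-8\right)}{42162} = \frac{3622}{-28145} + \frac{\left(-308\right) \left(-8\right)}{42162} = 3622 \left(- \frac{1}{28145}\right) + 2464 \cdot \frac{1}{42162} = - \frac{3622}{28145} + \frac{1232}{21081} = - \frac{41680742}{593324745}$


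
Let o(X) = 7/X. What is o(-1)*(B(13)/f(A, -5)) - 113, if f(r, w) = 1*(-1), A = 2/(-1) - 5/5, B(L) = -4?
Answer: -141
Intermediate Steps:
A = -3 (A = 2*(-1) - 5*⅕ = -2 - 1 = -3)
f(r, w) = -1
o(-1)*(B(13)/f(A, -5)) - 113 = (7/(-1))*(-4/(-1)) - 113 = (7*(-1))*(-4*(-1)) - 113 = -7*4 - 113 = -28 - 113 = -141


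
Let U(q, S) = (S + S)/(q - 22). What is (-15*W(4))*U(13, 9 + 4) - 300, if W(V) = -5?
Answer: -1550/3 ≈ -516.67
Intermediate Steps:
U(q, S) = 2*S/(-22 + q) (U(q, S) = (2*S)/(-22 + q) = 2*S/(-22 + q))
(-15*W(4))*U(13, 9 + 4) - 300 = (-15*(-5))*(2*(9 + 4)/(-22 + 13)) - 300 = 75*(2*13/(-9)) - 300 = 75*(2*13*(-⅑)) - 300 = 75*(-26/9) - 300 = -650/3 - 300 = -1550/3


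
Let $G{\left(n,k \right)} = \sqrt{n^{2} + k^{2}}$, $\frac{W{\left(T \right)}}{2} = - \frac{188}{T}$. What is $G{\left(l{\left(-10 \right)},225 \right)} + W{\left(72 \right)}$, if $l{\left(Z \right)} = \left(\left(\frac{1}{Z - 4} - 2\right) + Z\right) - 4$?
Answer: $- \frac{47}{9} + \frac{225 \sqrt{197}}{14} \approx 220.35$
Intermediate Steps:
$W{\left(T \right)} = - \frac{376}{T}$ ($W{\left(T \right)} = 2 \left(- \frac{188}{T}\right) = - \frac{376}{T}$)
$l{\left(Z \right)} = -6 + Z + \frac{1}{-4 + Z}$ ($l{\left(Z \right)} = \left(\left(\frac{1}{-4 + Z} - 2\right) + Z\right) - 4 = \left(\left(-2 + \frac{1}{-4 + Z}\right) + Z\right) - 4 = \left(-2 + Z + \frac{1}{-4 + Z}\right) - 4 = -6 + Z + \frac{1}{-4 + Z}$)
$G{\left(n,k \right)} = \sqrt{k^{2} + n^{2}}$
$G{\left(l{\left(-10 \right)},225 \right)} + W{\left(72 \right)} = \sqrt{225^{2} + \left(\frac{25 + \left(-10\right)^{2} - -100}{-4 - 10}\right)^{2}} - \frac{376}{72} = \sqrt{50625 + \left(\frac{25 + 100 + 100}{-14}\right)^{2}} - \frac{47}{9} = \sqrt{50625 + \left(\left(- \frac{1}{14}\right) 225\right)^{2}} - \frac{47}{9} = \sqrt{50625 + \left(- \frac{225}{14}\right)^{2}} - \frac{47}{9} = \sqrt{50625 + \frac{50625}{196}} - \frac{47}{9} = \sqrt{\frac{9973125}{196}} - \frac{47}{9} = \frac{225 \sqrt{197}}{14} - \frac{47}{9} = - \frac{47}{9} + \frac{225 \sqrt{197}}{14}$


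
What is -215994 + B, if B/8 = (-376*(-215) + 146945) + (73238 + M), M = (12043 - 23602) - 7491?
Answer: 2039790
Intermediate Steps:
M = -19050 (M = -11559 - 7491 = -19050)
B = 2255784 (B = 8*((-376*(-215) + 146945) + (73238 - 19050)) = 8*((80840 + 146945) + 54188) = 8*(227785 + 54188) = 8*281973 = 2255784)
-215994 + B = -215994 + 2255784 = 2039790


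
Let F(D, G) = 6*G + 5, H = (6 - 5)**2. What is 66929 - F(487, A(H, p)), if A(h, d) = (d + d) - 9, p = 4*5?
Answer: 66738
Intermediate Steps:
p = 20
H = 1 (H = 1**2 = 1)
A(h, d) = -9 + 2*d (A(h, d) = 2*d - 9 = -9 + 2*d)
F(D, G) = 5 + 6*G
66929 - F(487, A(H, p)) = 66929 - (5 + 6*(-9 + 2*20)) = 66929 - (5 + 6*(-9 + 40)) = 66929 - (5 + 6*31) = 66929 - (5 + 186) = 66929 - 1*191 = 66929 - 191 = 66738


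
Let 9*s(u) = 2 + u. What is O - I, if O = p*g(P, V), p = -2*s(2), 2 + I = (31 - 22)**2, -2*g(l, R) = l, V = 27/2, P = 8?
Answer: -679/9 ≈ -75.444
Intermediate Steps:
s(u) = 2/9 + u/9 (s(u) = (2 + u)/9 = 2/9 + u/9)
V = 27/2 (V = 27*(1/2) = 27/2 ≈ 13.500)
g(l, R) = -l/2
I = 79 (I = -2 + (31 - 22)**2 = -2 + 9**2 = -2 + 81 = 79)
p = -8/9 (p = -2*(2/9 + (1/9)*2) = -2*(2/9 + 2/9) = -2*4/9 = -8/9 ≈ -0.88889)
O = 32/9 (O = -(-4)*8/9 = -8/9*(-4) = 32/9 ≈ 3.5556)
O - I = 32/9 - 1*79 = 32/9 - 79 = -679/9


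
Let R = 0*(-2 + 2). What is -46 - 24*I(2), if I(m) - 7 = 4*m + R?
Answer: -406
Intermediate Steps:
R = 0 (R = 0*0 = 0)
I(m) = 7 + 4*m (I(m) = 7 + (4*m + 0) = 7 + 4*m)
-46 - 24*I(2) = -46 - 24*(7 + 4*2) = -46 - 24*(7 + 8) = -46 - 24*15 = -46 - 360 = -406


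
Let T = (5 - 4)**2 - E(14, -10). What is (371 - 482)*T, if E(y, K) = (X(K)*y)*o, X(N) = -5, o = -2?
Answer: 15429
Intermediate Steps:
E(y, K) = 10*y (E(y, K) = -5*y*(-2) = 10*y)
T = -139 (T = (5 - 4)**2 - 10*14 = 1**2 - 1*140 = 1 - 140 = -139)
(371 - 482)*T = (371 - 482)*(-139) = -111*(-139) = 15429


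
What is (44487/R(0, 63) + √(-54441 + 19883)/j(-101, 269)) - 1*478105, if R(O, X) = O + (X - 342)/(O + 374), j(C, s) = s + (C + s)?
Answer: -16669937/31 + I*√34558/437 ≈ -5.3774e+5 + 0.4254*I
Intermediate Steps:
j(C, s) = C + 2*s
R(O, X) = O + (-342 + X)/(374 + O)
(44487/R(0, 63) + √(-54441 + 19883)/j(-101, 269)) - 1*478105 = (44487/(((-342 + 63 + 0² + 374*0)/(374 + 0))) + √(-54441 + 19883)/(-101 + 2*269)) - 1*478105 = (44487/(((-342 + 63 + 0 + 0)/374)) + √(-34558)/(-101 + 538)) - 478105 = (44487/(((1/374)*(-279))) + (I*√34558)/437) - 478105 = (44487/(-279/374) + (I*√34558)*(1/437)) - 478105 = (44487*(-374/279) + I*√34558/437) - 478105 = (-1848682/31 + I*√34558/437) - 478105 = -16669937/31 + I*√34558/437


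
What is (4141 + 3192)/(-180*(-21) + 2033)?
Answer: 7333/5813 ≈ 1.2615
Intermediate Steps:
(4141 + 3192)/(-180*(-21) + 2033) = 7333/(3780 + 2033) = 7333/5813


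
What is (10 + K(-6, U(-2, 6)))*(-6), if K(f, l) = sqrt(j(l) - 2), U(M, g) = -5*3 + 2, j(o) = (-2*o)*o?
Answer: -60 - 12*I*sqrt(85) ≈ -60.0 - 110.63*I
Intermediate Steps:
j(o) = -2*o**2
U(M, g) = -13 (U(M, g) = -15 + 2 = -13)
K(f, l) = sqrt(-2 - 2*l**2) (K(f, l) = sqrt(-2*l**2 - 2) = sqrt(-2 - 2*l**2))
(10 + K(-6, U(-2, 6)))*(-6) = (10 + sqrt(-2 - 2*(-13)**2))*(-6) = (10 + sqrt(-2 - 2*169))*(-6) = (10 + sqrt(-2 - 338))*(-6) = (10 + sqrt(-340))*(-6) = (10 + 2*I*sqrt(85))*(-6) = -60 - 12*I*sqrt(85)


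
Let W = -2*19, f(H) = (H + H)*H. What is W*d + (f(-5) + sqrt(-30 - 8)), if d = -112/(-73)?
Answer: -606/73 + I*sqrt(38) ≈ -8.3014 + 6.1644*I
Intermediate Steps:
f(H) = 2*H**2 (f(H) = (2*H)*H = 2*H**2)
d = 112/73 (d = -112*(-1/73) = 112/73 ≈ 1.5342)
W = -38
W*d + (f(-5) + sqrt(-30 - 8)) = -38*112/73 + (2*(-5)**2 + sqrt(-30 - 8)) = -4256/73 + (2*25 + sqrt(-38)) = -4256/73 + (50 + I*sqrt(38)) = -606/73 + I*sqrt(38)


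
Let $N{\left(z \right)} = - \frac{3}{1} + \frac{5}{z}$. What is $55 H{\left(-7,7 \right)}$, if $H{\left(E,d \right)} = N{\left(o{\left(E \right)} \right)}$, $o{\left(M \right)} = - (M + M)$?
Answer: $- \frac{2035}{14} \approx -145.36$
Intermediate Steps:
$o{\left(M \right)} = - 2 M$
$N{\left(z \right)} = -3 + \frac{5}{z}$ ($N{\left(z \right)} = \left(-3\right) 1 + \frac{5}{z} = -3 + \frac{5}{z}$)
$H{\left(E,d \right)} = -3 - \frac{5}{2 E}$ ($H{\left(E,d \right)} = -3 + \frac{5}{\left(-2\right) E} = -3 + 5 \left(- \frac{1}{2 E}\right) = -3 - \frac{5}{2 E}$)
$55 H{\left(-7,7 \right)} = 55 \left(-3 - \frac{5}{2 \left(-7\right)}\right) = 55 \left(-3 - - \frac{5}{14}\right) = 55 \left(-3 + \frac{5}{14}\right) = 55 \left(- \frac{37}{14}\right) = - \frac{2035}{14}$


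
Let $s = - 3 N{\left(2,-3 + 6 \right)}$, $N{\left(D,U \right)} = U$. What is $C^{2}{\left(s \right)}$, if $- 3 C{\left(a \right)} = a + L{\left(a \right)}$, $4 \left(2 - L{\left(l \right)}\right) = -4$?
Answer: $4$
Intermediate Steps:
$L{\left(l \right)} = 3$ ($L{\left(l \right)} = 2 - -1 = 2 + 1 = 3$)
$s = -9$ ($s = - 3 \left(-3 + 6\right) = \left(-3\right) 3 = -9$)
$C{\left(a \right)} = -1 - \frac{a}{3}$ ($C{\left(a \right)} = - \frac{a + 3}{3} = - \frac{3 + a}{3} = -1 - \frac{a}{3}$)
$C^{2}{\left(s \right)} = \left(-1 - -3\right)^{2} = \left(-1 + 3\right)^{2} = 2^{2} = 4$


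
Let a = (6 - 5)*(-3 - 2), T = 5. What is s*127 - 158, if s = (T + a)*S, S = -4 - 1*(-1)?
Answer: -158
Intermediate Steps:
a = -5 (a = 1*(-5) = -5)
S = -3 (S = -4 + 1 = -3)
s = 0 (s = (5 - 5)*(-3) = 0*(-3) = 0)
s*127 - 158 = 0*127 - 158 = 0 - 158 = -158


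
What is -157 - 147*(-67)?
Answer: 9692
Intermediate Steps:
-157 - 147*(-67) = -157 + 9849 = 9692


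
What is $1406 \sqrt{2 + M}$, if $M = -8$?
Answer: $1406 i \sqrt{6} \approx 3444.0 i$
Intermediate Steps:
$1406 \sqrt{2 + M} = 1406 \sqrt{2 - 8} = 1406 \sqrt{-6} = 1406 i \sqrt{6}$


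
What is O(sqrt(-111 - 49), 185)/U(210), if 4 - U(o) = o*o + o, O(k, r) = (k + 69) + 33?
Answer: -51/22153 - 2*I*sqrt(10)/22153 ≈ -0.0023022 - 0.00028549*I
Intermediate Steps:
O(k, r) = 102 + k (O(k, r) = (69 + k) + 33 = 102 + k)
U(o) = 4 - o - o**2 (U(o) = 4 - (o*o + o) = 4 - (o**2 + o) = 4 - (o + o**2) = 4 + (-o - o**2) = 4 - o - o**2)
O(sqrt(-111 - 49), 185)/U(210) = (102 + sqrt(-111 - 49))/(4 - 1*210 - 1*210**2) = (102 + sqrt(-160))/(4 - 210 - 1*44100) = (102 + 4*I*sqrt(10))/(4 - 210 - 44100) = (102 + 4*I*sqrt(10))/(-44306) = (102 + 4*I*sqrt(10))*(-1/44306) = -51/22153 - 2*I*sqrt(10)/22153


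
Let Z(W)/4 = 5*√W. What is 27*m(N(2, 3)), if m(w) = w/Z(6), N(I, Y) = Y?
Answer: 27*√6/40 ≈ 1.6534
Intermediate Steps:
Z(W) = 20*√W (Z(W) = 4*(5*√W) = 20*√W)
m(w) = w*√6/120 (m(w) = w/((20*√6)) = w*(√6/120) = w*√6/120)
27*m(N(2, 3)) = 27*((1/120)*3*√6) = 27*(√6/40) = 27*√6/40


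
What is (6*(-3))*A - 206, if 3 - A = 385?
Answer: 6670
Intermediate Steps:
A = -382 (A = 3 - 1*385 = 3 - 385 = -382)
(6*(-3))*A - 206 = (6*(-3))*(-382) - 206 = -18*(-382) - 206 = 6876 - 206 = 6670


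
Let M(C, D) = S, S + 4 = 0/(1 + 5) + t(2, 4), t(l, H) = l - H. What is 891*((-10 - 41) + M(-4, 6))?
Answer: -50787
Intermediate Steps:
S = -6 (S = -4 + (0/(1 + 5) + (2 - 1*4)) = -4 + (0/6 + (2 - 4)) = -4 + (0*(⅙) - 2) = -4 + (0 - 2) = -4 - 2 = -6)
M(C, D) = -6
891*((-10 - 41) + M(-4, 6)) = 891*((-10 - 41) - 6) = 891*(-51 - 6) = 891*(-57) = -50787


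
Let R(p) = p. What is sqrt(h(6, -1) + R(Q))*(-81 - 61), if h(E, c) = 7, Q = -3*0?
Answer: -142*sqrt(7) ≈ -375.70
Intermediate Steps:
Q = 0
sqrt(h(6, -1) + R(Q))*(-81 - 61) = sqrt(7 + 0)*(-81 - 61) = sqrt(7)*(-142) = -142*sqrt(7)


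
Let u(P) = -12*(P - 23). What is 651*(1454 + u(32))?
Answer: 876246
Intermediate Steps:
u(P) = 276 - 12*P (u(P) = -12*(-23 + P) = 276 - 12*P)
651*(1454 + u(32)) = 651*(1454 + (276 - 12*32)) = 651*(1454 + (276 - 384)) = 651*(1454 - 108) = 651*1346 = 876246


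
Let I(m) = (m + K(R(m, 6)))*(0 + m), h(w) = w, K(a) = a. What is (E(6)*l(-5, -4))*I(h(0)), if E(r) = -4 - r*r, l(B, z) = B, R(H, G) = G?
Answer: 0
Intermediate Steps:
I(m) = m*(6 + m) (I(m) = (m + 6)*(0 + m) = (6 + m)*m = m*(6 + m))
E(r) = -4 - r²
(E(6)*l(-5, -4))*I(h(0)) = ((-4 - 1*6²)*(-5))*(0*(6 + 0)) = ((-4 - 1*36)*(-5))*(0*6) = ((-4 - 36)*(-5))*0 = -40*(-5)*0 = 200*0 = 0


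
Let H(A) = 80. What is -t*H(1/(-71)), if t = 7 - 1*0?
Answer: -560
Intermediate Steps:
t = 7 (t = 7 + 0 = 7)
-t*H(1/(-71)) = -7*80 = -1*560 = -560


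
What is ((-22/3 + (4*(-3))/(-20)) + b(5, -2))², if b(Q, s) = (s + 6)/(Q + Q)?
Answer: 361/9 ≈ 40.111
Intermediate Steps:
b(Q, s) = (6 + s)/(2*Q) (b(Q, s) = (6 + s)/((2*Q)) = (6 + s)*(1/(2*Q)) = (6 + s)/(2*Q))
((-22/3 + (4*(-3))/(-20)) + b(5, -2))² = ((-22/3 + (4*(-3))/(-20)) + (½)*(6 - 2)/5)² = ((-22*⅓ - 12*(-1/20)) + (½)*(⅕)*4)² = ((-22/3 + ⅗) + ⅖)² = (-101/15 + ⅖)² = (-19/3)² = 361/9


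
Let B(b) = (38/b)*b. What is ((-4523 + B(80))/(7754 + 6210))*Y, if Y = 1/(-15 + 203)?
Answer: -4485/2625232 ≈ -0.0017084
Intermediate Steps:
B(b) = 38
Y = 1/188 ≈ 0.0053191
((-4523 + B(80))/(7754 + 6210))*Y = ((-4523 + 38)/(7754 + 6210))*(1/188) = -4485/13964*(1/188) = -4485*1/13964*(1/188) = -4485/13964*1/188 = -4485/2625232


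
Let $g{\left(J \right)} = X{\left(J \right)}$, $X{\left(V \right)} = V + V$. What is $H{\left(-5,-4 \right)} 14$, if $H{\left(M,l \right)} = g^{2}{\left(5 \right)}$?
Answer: $1400$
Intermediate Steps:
$X{\left(V \right)} = 2 V$
$g{\left(J \right)} = 2 J$
$H{\left(M,l \right)} = 100$ ($H{\left(M,l \right)} = \left(2 \cdot 5\right)^{2} = 10^{2} = 100$)
$H{\left(-5,-4 \right)} 14 = 100 \cdot 14 = 1400$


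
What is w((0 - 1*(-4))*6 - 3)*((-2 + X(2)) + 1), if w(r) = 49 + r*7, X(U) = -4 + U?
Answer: -588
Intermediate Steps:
w(r) = 49 + 7*r
w((0 - 1*(-4))*6 - 3)*((-2 + X(2)) + 1) = (49 + 7*((0 - 1*(-4))*6 - 3))*((-2 + (-4 + 2)) + 1) = (49 + 7*((0 + 4)*6 - 3))*((-2 - 2) + 1) = (49 + 7*(4*6 - 3))*(-4 + 1) = (49 + 7*(24 - 3))*(-3) = (49 + 7*21)*(-3) = (49 + 147)*(-3) = 196*(-3) = -588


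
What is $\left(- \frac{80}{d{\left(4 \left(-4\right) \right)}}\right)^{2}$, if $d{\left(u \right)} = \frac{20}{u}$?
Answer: $4096$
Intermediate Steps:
$\left(- \frac{80}{d{\left(4 \left(-4\right) \right)}}\right)^{2} = \left(- \frac{80}{20 \frac{1}{4 \left(-4\right)}}\right)^{2} = \left(- \frac{80}{20 \frac{1}{-16}}\right)^{2} = \left(- \frac{80}{20 \left(- \frac{1}{16}\right)}\right)^{2} = \left(- \frac{80}{- \frac{5}{4}}\right)^{2} = \left(\left(-80\right) \left(- \frac{4}{5}\right)\right)^{2} = 64^{2} = 4096$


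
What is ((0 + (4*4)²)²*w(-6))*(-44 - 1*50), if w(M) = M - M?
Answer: 0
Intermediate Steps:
w(M) = 0
((0 + (4*4)²)²*w(-6))*(-44 - 1*50) = ((0 + (4*4)²)²*0)*(-44 - 1*50) = ((0 + 16²)²*0)*(-44 - 50) = ((0 + 256)²*0)*(-94) = (256²*0)*(-94) = (65536*0)*(-94) = 0*(-94) = 0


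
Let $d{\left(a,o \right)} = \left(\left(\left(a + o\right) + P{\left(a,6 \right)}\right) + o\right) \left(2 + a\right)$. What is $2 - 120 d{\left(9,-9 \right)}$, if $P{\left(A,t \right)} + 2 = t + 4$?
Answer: $1322$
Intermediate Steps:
$P{\left(A,t \right)} = 2 + t$ ($P{\left(A,t \right)} = -2 + \left(t + 4\right) = -2 + \left(4 + t\right) = 2 + t$)
$d{\left(a,o \right)} = \left(2 + a\right) \left(8 + a + 2 o\right)$ ($d{\left(a,o \right)} = \left(\left(\left(a + o\right) + \left(2 + 6\right)\right) + o\right) \left(2 + a\right) = \left(\left(\left(a + o\right) + 8\right) + o\right) \left(2 + a\right) = \left(\left(8 + a + o\right) + o\right) \left(2 + a\right) = \left(8 + a + 2 o\right) \left(2 + a\right) = \left(2 + a\right) \left(8 + a + 2 o\right)$)
$2 - 120 d{\left(9,-9 \right)} = 2 - 120 \left(16 + 9^{2} + 4 \left(-9\right) + 10 \cdot 9 + 2 \cdot 9 \left(-9\right)\right) = 2 - 120 \left(16 + 81 - 36 + 90 - 162\right) = 2 - -1320 = 2 + 1320 = 1322$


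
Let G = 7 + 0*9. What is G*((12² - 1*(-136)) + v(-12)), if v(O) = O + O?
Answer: 1792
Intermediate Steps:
v(O) = 2*O
G = 7 (G = 7 + 0 = 7)
G*((12² - 1*(-136)) + v(-12)) = 7*((12² - 1*(-136)) + 2*(-12)) = 7*((144 + 136) - 24) = 7*(280 - 24) = 7*256 = 1792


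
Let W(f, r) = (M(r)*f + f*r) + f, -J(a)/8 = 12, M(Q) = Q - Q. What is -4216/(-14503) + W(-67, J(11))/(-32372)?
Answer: 44168757/469491116 ≈ 0.094078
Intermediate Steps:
M(Q) = 0
J(a) = -96 (J(a) = -8*12 = -96)
W(f, r) = f + f*r (W(f, r) = (0*f + f*r) + f = (0 + f*r) + f = f*r + f = f + f*r)
-4216/(-14503) + W(-67, J(11))/(-32372) = -4216/(-14503) - 67*(1 - 96)/(-32372) = -4216*(-1/14503) - 67*(-95)*(-1/32372) = 4216/14503 + 6365*(-1/32372) = 4216/14503 - 6365/32372 = 44168757/469491116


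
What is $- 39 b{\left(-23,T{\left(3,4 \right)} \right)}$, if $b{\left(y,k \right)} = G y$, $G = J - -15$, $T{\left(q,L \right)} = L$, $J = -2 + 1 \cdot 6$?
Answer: $17043$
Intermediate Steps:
$J = 4$ ($J = -2 + 6 = 4$)
$G = 19$ ($G = 4 - -15 = 4 + 15 = 19$)
$b{\left(y,k \right)} = 19 y$
$- 39 b{\left(-23,T{\left(3,4 \right)} \right)} = - 39 \cdot 19 \left(-23\right) = \left(-39\right) \left(-437\right) = 17043$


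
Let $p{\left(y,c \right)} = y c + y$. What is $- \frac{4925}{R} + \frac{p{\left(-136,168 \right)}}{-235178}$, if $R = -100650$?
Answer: $\frac{4084225}{27847842} \approx 0.14666$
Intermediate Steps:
$p{\left(y,c \right)} = y + c y$ ($p{\left(y,c \right)} = c y + y = y + c y$)
$- \frac{4925}{R} + \frac{p{\left(-136,168 \right)}}{-235178} = - \frac{4925}{-100650} + \frac{\left(-136\right) \left(1 + 168\right)}{-235178} = \left(-4925\right) \left(- \frac{1}{100650}\right) + \left(-136\right) 169 \left(- \frac{1}{235178}\right) = \frac{197}{4026} - - \frac{676}{6917} = \frac{197}{4026} + \frac{676}{6917} = \frac{4084225}{27847842}$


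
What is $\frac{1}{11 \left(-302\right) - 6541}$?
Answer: $- \frac{1}{9863} \approx -0.00010139$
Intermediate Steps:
$\frac{1}{11 \left(-302\right) - 6541} = \frac{1}{-3322 - 6541} = \frac{1}{-9863} = - \frac{1}{9863}$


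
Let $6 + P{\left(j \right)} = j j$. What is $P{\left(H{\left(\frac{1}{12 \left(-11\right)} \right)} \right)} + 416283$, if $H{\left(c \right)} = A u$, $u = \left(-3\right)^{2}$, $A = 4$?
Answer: $417573$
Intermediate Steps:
$u = 9$
$H{\left(c \right)} = 36$ ($H{\left(c \right)} = 4 \cdot 9 = 36$)
$P{\left(j \right)} = -6 + j^{2}$ ($P{\left(j \right)} = -6 + j j = -6 + j^{2}$)
$P{\left(H{\left(\frac{1}{12 \left(-11\right)} \right)} \right)} + 416283 = \left(-6 + 36^{2}\right) + 416283 = \left(-6 + 1296\right) + 416283 = 1290 + 416283 = 417573$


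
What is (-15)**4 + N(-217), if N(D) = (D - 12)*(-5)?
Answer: 51770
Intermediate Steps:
N(D) = 60 - 5*D (N(D) = (-12 + D)*(-5) = 60 - 5*D)
(-15)**4 + N(-217) = (-15)**4 + (60 - 5*(-217)) = 50625 + (60 + 1085) = 50625 + 1145 = 51770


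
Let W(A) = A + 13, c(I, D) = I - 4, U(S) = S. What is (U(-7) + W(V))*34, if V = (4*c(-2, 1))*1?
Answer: -612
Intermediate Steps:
c(I, D) = -4 + I
V = -24 (V = (4*(-4 - 2))*1 = (4*(-6))*1 = -24*1 = -24)
W(A) = 13 + A
(U(-7) + W(V))*34 = (-7 + (13 - 24))*34 = (-7 - 11)*34 = -18*34 = -612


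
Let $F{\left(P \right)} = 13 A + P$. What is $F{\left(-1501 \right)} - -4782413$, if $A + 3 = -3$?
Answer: $4780834$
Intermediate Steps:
$A = -6$ ($A = -3 - 3 = -6$)
$F{\left(P \right)} = -78 + P$ ($F{\left(P \right)} = 13 \left(-6\right) + P = -78 + P$)
$F{\left(-1501 \right)} - -4782413 = \left(-78 - 1501\right) - -4782413 = -1579 + 4782413 = 4780834$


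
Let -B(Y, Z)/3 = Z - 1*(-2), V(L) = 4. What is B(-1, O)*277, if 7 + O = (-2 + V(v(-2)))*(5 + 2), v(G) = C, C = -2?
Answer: -7479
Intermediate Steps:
v(G) = -2
O = 7 (O = -7 + (-2 + 4)*(5 + 2) = -7 + 2*7 = -7 + 14 = 7)
B(Y, Z) = -6 - 3*Z (B(Y, Z) = -3*(Z - 1*(-2)) = -3*(Z + 2) = -3*(2 + Z) = -6 - 3*Z)
B(-1, O)*277 = (-6 - 3*7)*277 = (-6 - 21)*277 = -27*277 = -7479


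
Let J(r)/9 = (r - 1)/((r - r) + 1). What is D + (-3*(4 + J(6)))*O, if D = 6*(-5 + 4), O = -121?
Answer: 17781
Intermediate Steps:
J(r) = -9 + 9*r (J(r) = 9*((r - 1)/((r - r) + 1)) = 9*((-1 + r)/(0 + 1)) = 9*((-1 + r)/1) = 9*((-1 + r)*1) = 9*(-1 + r) = -9 + 9*r)
D = -6 (D = 6*(-1) = -6)
D + (-3*(4 + J(6)))*O = -6 - 3*(4 + (-9 + 9*6))*(-121) = -6 - 3*(4 + (-9 + 54))*(-121) = -6 - 3*(4 + 45)*(-121) = -6 - 3*49*(-121) = -6 - 147*(-121) = -6 + 17787 = 17781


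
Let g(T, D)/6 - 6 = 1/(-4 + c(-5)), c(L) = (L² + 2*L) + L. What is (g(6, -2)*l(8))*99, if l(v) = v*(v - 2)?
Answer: 175824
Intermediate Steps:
c(L) = L² + 3*L
l(v) = v*(-2 + v)
g(T, D) = 37 (g(T, D) = 36 + 6/(-4 - 5*(3 - 5)) = 36 + 6/(-4 - 5*(-2)) = 36 + 6/(-4 + 10) = 36 + 6/6 = 36 + 6*(⅙) = 36 + 1 = 37)
(g(6, -2)*l(8))*99 = (37*(8*(-2 + 8)))*99 = (37*(8*6))*99 = (37*48)*99 = 1776*99 = 175824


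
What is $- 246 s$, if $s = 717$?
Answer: $-176382$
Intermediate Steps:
$- 246 s = \left(-246\right) 717 = -176382$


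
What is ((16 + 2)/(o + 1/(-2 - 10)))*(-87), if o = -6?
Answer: 18792/73 ≈ 257.42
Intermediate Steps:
((16 + 2)/(o + 1/(-2 - 10)))*(-87) = ((16 + 2)/(-6 + 1/(-2 - 10)))*(-87) = (18/(-6 + 1/(-12)))*(-87) = (18/(-6 - 1/12))*(-87) = (18/(-73/12))*(-87) = (18*(-12/73))*(-87) = -216/73*(-87) = 18792/73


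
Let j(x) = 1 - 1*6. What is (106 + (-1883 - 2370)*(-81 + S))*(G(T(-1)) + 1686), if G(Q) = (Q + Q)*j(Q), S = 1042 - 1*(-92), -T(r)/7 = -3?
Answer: -6609975228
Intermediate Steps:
T(r) = 21 (T(r) = -7*(-3) = 21)
S = 1134 (S = 1042 + 92 = 1134)
j(x) = -5 (j(x) = 1 - 6 = -5)
G(Q) = -10*Q (G(Q) = (Q + Q)*(-5) = (2*Q)*(-5) = -10*Q)
(106 + (-1883 - 2370)*(-81 + S))*(G(T(-1)) + 1686) = (106 + (-1883 - 2370)*(-81 + 1134))*(-10*21 + 1686) = (106 - 4253*1053)*(-210 + 1686) = (106 - 4478409)*1476 = -4478303*1476 = -6609975228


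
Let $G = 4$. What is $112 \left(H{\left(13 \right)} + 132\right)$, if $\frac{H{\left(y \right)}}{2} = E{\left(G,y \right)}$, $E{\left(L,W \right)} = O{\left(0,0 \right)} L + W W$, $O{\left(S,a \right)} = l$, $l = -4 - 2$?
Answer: $47264$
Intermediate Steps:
$l = -6$ ($l = -4 - 2 = -6$)
$O{\left(S,a \right)} = -6$
$E{\left(L,W \right)} = W^{2} - 6 L$ ($E{\left(L,W \right)} = - 6 L + W W = - 6 L + W^{2} = W^{2} - 6 L$)
$H{\left(y \right)} = -48 + 2 y^{2}$ ($H{\left(y \right)} = 2 \left(y^{2} - 24\right) = 2 \left(-24 + y^{2}\right) = -48 + 2 y^{2}$)
$112 \left(H{\left(13 \right)} + 132\right) = 112 \left(\left(-48 + 2 \cdot 13^{2}\right) + 132\right) = 112 \left(\left(-48 + 2 \cdot 169\right) + 132\right) = 112 \left(\left(-48 + 338\right) + 132\right) = 112 \left(290 + 132\right) = 112 \cdot 422 = 47264$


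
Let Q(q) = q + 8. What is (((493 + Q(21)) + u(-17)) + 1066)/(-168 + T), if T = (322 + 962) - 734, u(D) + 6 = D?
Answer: 1565/382 ≈ 4.0969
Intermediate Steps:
u(D) = -6 + D
T = 550 (T = 1284 - 734 = 550)
Q(q) = 8 + q
(((493 + Q(21)) + u(-17)) + 1066)/(-168 + T) = (((493 + (8 + 21)) + (-6 - 17)) + 1066)/(-168 + 550) = (((493 + 29) - 23) + 1066)/382 = ((522 - 23) + 1066)*(1/382) = (499 + 1066)*(1/382) = 1565*(1/382) = 1565/382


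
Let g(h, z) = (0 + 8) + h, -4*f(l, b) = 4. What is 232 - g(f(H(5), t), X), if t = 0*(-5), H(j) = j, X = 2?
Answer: 225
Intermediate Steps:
t = 0
f(l, b) = -1 (f(l, b) = -1/4*4 = -1)
g(h, z) = 8 + h
232 - g(f(H(5), t), X) = 232 - (8 - 1) = 232 - 1*7 = 232 - 7 = 225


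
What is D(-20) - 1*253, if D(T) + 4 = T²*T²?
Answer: 159743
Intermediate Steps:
D(T) = -4 + T⁴ (D(T) = -4 + T²*T² = -4 + T⁴)
D(-20) - 1*253 = (-4 + (-20)⁴) - 1*253 = (-4 + 160000) - 253 = 159996 - 253 = 159743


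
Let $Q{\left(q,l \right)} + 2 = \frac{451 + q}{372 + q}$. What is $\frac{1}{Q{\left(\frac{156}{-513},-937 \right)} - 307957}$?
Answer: $- \frac{63560}{19573796971} \approx -3.2472 \cdot 10^{-6}$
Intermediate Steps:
$Q{\left(q,l \right)} = -2 + \frac{451 + q}{372 + q}$
$\frac{1}{Q{\left(\frac{156}{-513},-937 \right)} - 307957} = \frac{1}{\frac{-293 - \frac{156}{-513}}{372 + \frac{156}{-513}} - 307957} = \frac{1}{\frac{-293 - 156 \left(- \frac{1}{513}\right)}{372 + 156 \left(- \frac{1}{513}\right)} - 307957} = \frac{1}{\frac{-293 - - \frac{52}{171}}{372 - \frac{52}{171}} - 307957} = \frac{1}{\frac{-293 + \frac{52}{171}}{\frac{63560}{171}} - 307957} = \frac{1}{\frac{171}{63560} \left(- \frac{50051}{171}\right) - 307957} = \frac{1}{- \frac{50051}{63560} - 307957} = \frac{1}{- \frac{19573796971}{63560}} = - \frac{63560}{19573796971}$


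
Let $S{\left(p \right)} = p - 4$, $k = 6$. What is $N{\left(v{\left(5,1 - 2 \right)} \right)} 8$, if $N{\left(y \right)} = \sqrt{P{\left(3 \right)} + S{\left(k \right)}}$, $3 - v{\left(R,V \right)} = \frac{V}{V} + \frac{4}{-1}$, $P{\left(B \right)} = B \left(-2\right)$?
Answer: $16 i \approx 16.0 i$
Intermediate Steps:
$P{\left(B \right)} = - 2 B$
$S{\left(p \right)} = -4 + p$ ($S{\left(p \right)} = p - 4 = -4 + p$)
$v{\left(R,V \right)} = 6$ ($v{\left(R,V \right)} = 3 - \left(\frac{V}{V} + \frac{4}{-1}\right) = 3 - \left(1 + 4 \left(-1\right)\right) = 3 - \left(1 - 4\right) = 3 - -3 = 3 + 3 = 6$)
$N{\left(y \right)} = 2 i$ ($N{\left(y \right)} = \sqrt{\left(-2\right) 3 + \left(-4 + 6\right)} = \sqrt{-6 + 2} = \sqrt{-4} = 2 i$)
$N{\left(v{\left(5,1 - 2 \right)} \right)} 8 = 2 i 8 = 16 i$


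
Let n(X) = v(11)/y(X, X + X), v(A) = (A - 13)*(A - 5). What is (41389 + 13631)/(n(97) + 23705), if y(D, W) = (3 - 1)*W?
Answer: 2668470/1149691 ≈ 2.3210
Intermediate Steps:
y(D, W) = 2*W
v(A) = (-13 + A)*(-5 + A)
n(X) = -3/X (n(X) = (65 + 11**2 - 18*11)/((2*(X + X))) = (65 + 121 - 198)/((2*(2*X))) = -12*1/(4*X) = -3/X)
(41389 + 13631)/(n(97) + 23705) = (41389 + 13631)/(-3/97 + 23705) = 55020/(-3*1/97 + 23705) = 55020/(-3/97 + 23705) = 55020/(2299382/97) = 55020*(97/2299382) = 2668470/1149691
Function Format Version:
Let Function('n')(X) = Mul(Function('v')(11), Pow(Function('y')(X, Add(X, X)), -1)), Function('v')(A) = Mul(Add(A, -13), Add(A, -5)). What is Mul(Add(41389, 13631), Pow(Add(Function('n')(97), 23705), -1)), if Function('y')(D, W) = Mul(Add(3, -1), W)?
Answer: Rational(2668470, 1149691) ≈ 2.3210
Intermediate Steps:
Function('y')(D, W) = Mul(2, W)
Function('v')(A) = Mul(Add(-13, A), Add(-5, A))
Function('n')(X) = Mul(-3, Pow(X, -1)) (Function('n')(X) = Mul(Add(65, Pow(11, 2), Mul(-18, 11)), Pow(Mul(2, Add(X, X)), -1)) = Mul(Add(65, 121, -198), Pow(Mul(2, Mul(2, X)), -1)) = Mul(-12, Pow(Mul(4, X), -1)) = Mul(-12, Mul(Rational(1, 4), Pow(X, -1))) = Mul(-3, Pow(X, -1)))
Mul(Add(41389, 13631), Pow(Add(Function('n')(97), 23705), -1)) = Mul(Add(41389, 13631), Pow(Add(Mul(-3, Pow(97, -1)), 23705), -1)) = Mul(55020, Pow(Add(Mul(-3, Rational(1, 97)), 23705), -1)) = Mul(55020, Pow(Add(Rational(-3, 97), 23705), -1)) = Mul(55020, Pow(Rational(2299382, 97), -1)) = Mul(55020, Rational(97, 2299382)) = Rational(2668470, 1149691)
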